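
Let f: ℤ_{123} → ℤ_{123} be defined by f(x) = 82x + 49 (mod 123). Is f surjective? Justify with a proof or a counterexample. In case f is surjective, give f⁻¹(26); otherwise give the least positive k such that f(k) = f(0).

3

Since gcd(82, 123) = 41, we have 82x ≡ 0 (mod 41) for all x, so f(x) ≡ 8 (mod 41).
But 0 ≢ 8 (mod 41), so 0 ∈ ℤ_{123} has no preimage. Therefore f is not surjective.
Since f is not surjective, we find the least positive k with f(k) = f(0): this means 82k ≡ 0 (mod 123), i.e. 123 ∣ 82k. Since gcd(82, 123) = 41, dividing through by 41 this holds exactly when 3 ∣ 2k, and as gcd(2, 3) = 1, exactly when 3 ∣ k.
The smallest positive such k is 3.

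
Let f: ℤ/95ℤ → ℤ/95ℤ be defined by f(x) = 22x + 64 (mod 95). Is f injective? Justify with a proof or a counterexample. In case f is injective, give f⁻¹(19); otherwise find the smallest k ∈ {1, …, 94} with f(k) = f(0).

If f(x_1) = f(x_2), then 22x_1 ≡ 22x_2 (mod 95). Because gcd(22, 95) = 1, we may cancel 22 to get x_1 ≡ x_2 (mod 95).
So f is injective.
We now compute 22⁻¹ mod 95 explicitly. Euclid's algorithm: 95 = 4·22 + 7, 22 = 3·7 + 1; back-substituting gives 1 = 13·22 − 3·95, so 22⁻¹ ≡ 13 (mod 95).
Since f is injective, we find f⁻¹(19): we need 22x ≡ 19 − 64 ≡ 50 (mod 95). Using 22⁻¹ = 13: x ≡ 13·50 = 650 = 6·95 + 80, so x = 80.
Check: f(80) = 22·80 + 64 = 1824 = 19·95 + 19 ≡ 19 (mod 95).

80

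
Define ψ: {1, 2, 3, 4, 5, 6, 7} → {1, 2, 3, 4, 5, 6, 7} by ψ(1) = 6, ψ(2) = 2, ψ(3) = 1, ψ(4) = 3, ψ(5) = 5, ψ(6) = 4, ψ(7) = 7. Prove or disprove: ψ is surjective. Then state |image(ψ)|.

Every element of the codomain has a preimage: 1 = ψ(3), 2 = ψ(2), 3 = ψ(4), 4 = ψ(6), 5 = ψ(5), 6 = ψ(1), 7 = ψ(7).
Thus ψ is surjective.
The image of ψ is {1, 2, 3, 4, 5, 6, 7}, which has 7 elements.

7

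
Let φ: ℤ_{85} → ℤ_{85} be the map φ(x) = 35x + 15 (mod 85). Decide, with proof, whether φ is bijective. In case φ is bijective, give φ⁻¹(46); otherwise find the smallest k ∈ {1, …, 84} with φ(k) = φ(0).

By definition, φ is injective if φ(s) = φ(t) implies s = t.
We have gcd(35, 85) = 5 > 1. Taking s = 0 and t = 17: φ(0) = 15 and φ(17) = 35·17 + 15 = 610 ≡ 15 (mod 85).
So φ(0) = φ(17) while 0 ≠ 17, so φ is not injective, hence not bijective.
Since φ is not bijective, we find the least positive k with φ(k) = φ(0): this means 35k ≡ 0 (mod 85), i.e. 85 ∣ 35k. Since gcd(35, 85) = 5, dividing through by 5 this holds exactly when 17 ∣ 7k, and as gcd(7, 17) = 1, exactly when 17 ∣ k.
The smallest positive such k is 17.

17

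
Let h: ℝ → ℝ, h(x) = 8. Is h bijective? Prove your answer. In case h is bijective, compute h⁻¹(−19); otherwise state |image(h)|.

1

By definition, h is injective if h(a) = h(b) implies a = b.
h(0) = 8 = h(1) with 0 ≠ 1, so h is not injective, hence not bijective.
Since h is not bijective, we state |image(h)|: the image of h is {8}, which has 1 element.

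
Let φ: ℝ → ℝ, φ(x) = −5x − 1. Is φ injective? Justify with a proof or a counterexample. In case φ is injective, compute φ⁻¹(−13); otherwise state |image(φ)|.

12/5

Recall: injectivity means: for all u, v in the domain, φ(u) = φ(v) implies u = v.
Suppose φ(u) = φ(v). Then −5u − 1 = −5v − 1, so −5u = −5v, thus u = v.
So φ is injective.
Since φ is injective, we compute φ⁻¹(−13) = (−13 + 1)/(−5) = 12/5.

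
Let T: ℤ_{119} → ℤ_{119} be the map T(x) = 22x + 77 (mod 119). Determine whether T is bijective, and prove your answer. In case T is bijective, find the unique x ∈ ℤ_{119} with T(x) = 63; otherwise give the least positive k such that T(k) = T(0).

If T(s) = T(t), then 22s ≡ 22t (mod 119). Because gcd(22, 119) = 1, we may cancel 22 to get s ≡ t (mod 119).
We now compute 22⁻¹ mod 119 explicitly. Euclid's algorithm: 119 = 5·22 + 9, 22 = 2·9 + 4, 9 = 2·4 + 1; back-substituting gives 1 = 92·22 − 17·119, so 22⁻¹ ≡ 92 (mod 119).
Then y ↦ 92(y − 77) is a two-sided inverse to T, so every y ∈ ℤ_{119} has a preimage.
So T is bijective.
Since T is bijective, we find T⁻¹(63): we need 22x ≡ 63 − 77 ≡ 105 (mod 119). Using 22⁻¹ = 92: x ≡ 92·105 = 9660 = 81·119 + 21, so x = 21.
Check: T(21) = 22·21 + 77 = 539 = 4·119 + 63 ≡ 63 (mod 119).

21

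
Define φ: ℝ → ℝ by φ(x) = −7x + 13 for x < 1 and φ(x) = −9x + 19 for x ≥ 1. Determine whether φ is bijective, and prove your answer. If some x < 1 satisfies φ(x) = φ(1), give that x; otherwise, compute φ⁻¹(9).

3/7

Both pieces are strictly decreasing (slopes −7 and −9), so each is injective on its own interval.
The left piece maps (−∞, 1) onto (6, ∞); the right piece maps [1, ∞) onto (−∞, 10].
These images overlap. In particular φ(1) = 10 (right piece), and solving −7x + 13 = 10 on the left piece gives x = 3/7 < 1.
So φ(3/7) = φ(1) with 3/7 ≠ 1, and φ is not injective, hence not bijective. This x = 3/7 is the requested value below 1.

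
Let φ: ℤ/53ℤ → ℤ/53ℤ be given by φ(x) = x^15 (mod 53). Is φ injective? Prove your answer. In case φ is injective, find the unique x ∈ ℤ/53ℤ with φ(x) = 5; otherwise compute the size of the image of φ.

3

Since 53 is prime, the nonzero elements of ℤ/53ℤ form a cyclic group of order 52.
As gcd(15, 52) = 1, raising to the 15th power is a bijection on this group: if s^15 ≡ t^15 then (st^{−1})^15 = 1, and the only element of order dividing gcd(15, 52) = 1 is 1, so s = t.
With φ(0) = 0 this makes φ injective on all of ℤ/53ℤ, hence bijective (finite equal-size domain and codomain). In particular φ is injective.
Since φ is injective, we find the preimage of 5. The inverse of x ↦ x^15 on (ℤ/53ℤ)^× is x ↦ x^7, because 15·7 = 105 = 2·52 + 1 ≡ 1 (mod 52) and x^{52} = 1 for x ≠ 0 (Fermat). So φ⁻¹(5) = 5^7 mod 53.
Repeated squaring mod 53: 5^1 ≡ 5, 5^2 ≡ 5² = 25, 5^4 ≡ 25² = 625 ≡ 42. Since 7 = 4 + 2 + 1, 5^7 ≡ 42·25·5: 42·25 = 1050 ≡ 43, then 43·5 = 215 ≡ 3. So 5^7 ≡ 3 (mod 53).
Hence φ⁻¹(5) = 3.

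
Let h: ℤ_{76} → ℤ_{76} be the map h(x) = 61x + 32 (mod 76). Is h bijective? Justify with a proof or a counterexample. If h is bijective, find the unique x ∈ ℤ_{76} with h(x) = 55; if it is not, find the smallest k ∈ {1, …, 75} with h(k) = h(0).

Recall that h is injective if h(a) = h(b) implies a = b.
If h(a) = h(b), then 61a ≡ 61b (mod 76). Because gcd(61, 76) = 1, we may cancel 61 to get a ≡ b (mod 76).
We now compute 61⁻¹ mod 76 explicitly. Euclid's algorithm: 76 = 1·61 + 15, 61 = 4·15 + 1; back-substituting gives 1 = 5·61 − 4·76, so 61⁻¹ ≡ 5 (mod 76).
For any y ∈ ℤ_{76}, x = 5(y − 32) mod 76 satisfies h(x) = 61·5(y − 32) + 32 ≡ y (since 61·5 ≡ 1 mod 76). So every y has a preimage.
Therefore h is bijective.
Since h is bijective, we find h⁻¹(55): we need 61x ≡ 55 − 32 ≡ 23 (mod 76). Using 61⁻¹ = 5: x ≡ 5·23 = 115 = 1·76 + 39, so x = 39.
Check: h(39) = 61·39 + 32 = 2411 = 31·76 + 55 ≡ 55 (mod 76).

39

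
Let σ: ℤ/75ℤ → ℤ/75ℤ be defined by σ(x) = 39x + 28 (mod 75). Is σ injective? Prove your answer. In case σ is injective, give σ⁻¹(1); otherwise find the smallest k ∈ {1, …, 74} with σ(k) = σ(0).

Recall: σ is injective if σ(x_1) = σ(x_2) implies x_1 = x_2.
We have gcd(39, 75) = 3 > 1. Taking x_1 = 0 and x_2 = 25: σ(0) = 28 and σ(25) = 39·25 + 28 = 1003 ≡ 28 (mod 75).
So σ(0) = σ(25) while 0 ≠ 25, thus σ is not injective.
Since σ is not injective, we find the least positive k with σ(k) = σ(0): this means 39k ≡ 0 (mod 75), i.e. 75 ∣ 39k. Since gcd(39, 75) = 3, dividing through by 3 this holds exactly when 25 ∣ 13k, and as gcd(13, 25) = 1, exactly when 25 ∣ k.
The smallest positive such k is 25.

25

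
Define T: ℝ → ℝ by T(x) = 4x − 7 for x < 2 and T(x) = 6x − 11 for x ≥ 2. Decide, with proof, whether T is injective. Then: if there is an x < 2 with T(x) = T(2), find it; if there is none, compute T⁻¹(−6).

Both pieces are strictly increasing (slopes 4 and 6), so each is injective on its own interval.
The left piece maps (−∞, 2) onto (−∞, 1); the right piece maps [2, ∞) onto [1, ∞).
These images are disjoint, so no value is attained by both pieces. Hence T is injective.
Because the two images are disjoint, no x < 2 has T(x) = T(2), so we compute T⁻¹(−6): −6 lies in (−∞, 1), so solve 4x − 7 = −6: x = (−6 + 7)/4 = 1/4.

1/4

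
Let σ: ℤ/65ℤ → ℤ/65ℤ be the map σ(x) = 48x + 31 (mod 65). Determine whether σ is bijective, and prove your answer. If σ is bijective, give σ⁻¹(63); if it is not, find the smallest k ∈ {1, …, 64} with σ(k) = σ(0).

Suppose σ(a) = σ(b) in ℤ/65ℤ. Then 48a + 31 ≡ 48b + 31 (mod 65), therefore 48(a − b) ≡ 0 (mod 65).
Since gcd(48, 65) = 1, 48 is invertible modulo 65, so a − b ≡ 0 (mod 65), i.e. a = b.
We now compute 48⁻¹ mod 65 explicitly. Euclid's algorithm: 65 = 1·48 + 17, 48 = 2·17 + 14, 17 = 1·14 + 3, 14 = 4·3 + 2, 3 = 1·2 + 1; back-substituting gives 1 = 42·48 − 31·65, so 48⁻¹ ≡ 42 (mod 65).
Then y ↦ 42(y − 31) is a two-sided inverse to σ, so every y ∈ ℤ/65ℤ has a preimage.
Thus σ is bijective.
Since σ is bijective, we find σ⁻¹(63): we need 48x ≡ 63 − 31 ≡ 32 (mod 65). Using 48⁻¹ = 42: x ≡ 42·32 = 1344 = 20·65 + 44, so x = 44.
Check: σ(44) = 48·44 + 31 = 2143 = 32·65 + 63 ≡ 63 (mod 65).

44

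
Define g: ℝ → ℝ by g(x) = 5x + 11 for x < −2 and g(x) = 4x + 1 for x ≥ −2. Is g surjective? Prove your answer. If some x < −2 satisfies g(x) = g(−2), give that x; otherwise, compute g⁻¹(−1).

-18/5

Both pieces are strictly increasing (slopes 5 and 4), so each is injective on its own interval.
The left piece maps (−∞, −2) onto (−∞, 1); the right piece maps [−2, ∞) onto [−7, ∞).
The union (−∞, 1) ∪ [−7, ∞) covers ℝ, so g is surjective.
For the follow-up: the images overlap, so an x < −2 with g(x) = g(−2) exists. g(−2) = −7; solving 5x + 11 = −7 for x < −2 gives x = (−7 − 11)/5 = −18/5.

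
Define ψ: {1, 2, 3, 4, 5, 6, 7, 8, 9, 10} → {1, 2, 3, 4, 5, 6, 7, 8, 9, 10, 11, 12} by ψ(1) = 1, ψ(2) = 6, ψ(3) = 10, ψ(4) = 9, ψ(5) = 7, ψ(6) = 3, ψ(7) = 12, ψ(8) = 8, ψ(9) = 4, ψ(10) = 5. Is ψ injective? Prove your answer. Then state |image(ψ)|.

10

The values ψ(1), …, ψ(10) are 1, 6, 10, 9, 7, 3, 12, 8, 4, 5 — all distinct.
So ψ(s) = ψ(t) only when s = t, and ψ is injective.
The image of ψ is {1, 3, 4, 5, 6, 7, 8, 9, 10, 12}, which has 10 elements.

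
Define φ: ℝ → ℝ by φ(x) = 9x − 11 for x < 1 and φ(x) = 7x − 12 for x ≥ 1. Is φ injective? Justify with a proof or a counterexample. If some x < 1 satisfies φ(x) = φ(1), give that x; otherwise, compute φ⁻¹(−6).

Both pieces are strictly increasing (slopes 9 and 7), so each is injective on its own interval.
The left piece maps (−∞, 1) onto (−∞, −2); the right piece maps [1, ∞) onto [−5, ∞).
These images overlap. In particular φ(1) = −5 (right piece), and solving 9x − 11 = −5 on the left piece gives x = 2/3 < 1.
So φ(2/3) = φ(1) with 2/3 ≠ 1, and φ is not injective. This x = 2/3 is the requested value below 1.

2/3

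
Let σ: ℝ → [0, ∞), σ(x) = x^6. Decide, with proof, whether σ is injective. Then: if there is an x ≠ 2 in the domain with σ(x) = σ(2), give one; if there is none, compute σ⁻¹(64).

-2

σ(2) = 64 = (−2)^6 = σ(−2) (since 6 is even), with 2 ≠ −2. So σ is not injective.
For the follow-up, such an x exists: taking x = −2 ∈ ℝ gives σ(−2) = 64 = σ(2) with −2 ≠ 2.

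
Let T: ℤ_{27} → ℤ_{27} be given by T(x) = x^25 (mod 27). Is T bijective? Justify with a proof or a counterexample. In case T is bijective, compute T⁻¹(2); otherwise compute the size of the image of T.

19

T(0) = 0^25 = 0.
T(3): Repeated squaring mod 27: 3^1 ≡ 3, 3^2 ≡ 3² = 9, 3^4 ≡ 9² = 81 ≡ 0, 3^8 ≡ 0² = 0, 3^16 ≡ 0² = 0. Since 25 = 16 + 8 + 1, 3^25 ≡ 0·0·3: 0·0 = 0, then 0·3 = 0. So 3^25 ≡ 0 (mod 27).
So T(0) = T(3) = 0 while 0 ≠ 3, so T is not injective, hence not bijective.
Since T is not bijective, we determine |image(T)|. Computing x^25 mod 27 for each x (by repeated squaring, reducing mod 27 at every step), the values T(0), T(1), …, T(26) are: 0, 1, 20, 0, 22, 14, 0, 16, 8, 0, 10, 2, 0, 4, 23, 0, 25, 17, 0, 19, 11, 0, 13, 5, 0, 7, 26.
The distinct values are {0, 1, 2, 4, 5, 7, 8, 10, 11, 13, 14, 16, 17, 19, 20, 22, 23, 25, 26}; there are 19 of them.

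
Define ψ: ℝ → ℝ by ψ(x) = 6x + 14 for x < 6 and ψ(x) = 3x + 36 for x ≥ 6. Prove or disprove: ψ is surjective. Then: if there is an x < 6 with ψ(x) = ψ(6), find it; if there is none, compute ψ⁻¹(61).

Both pieces are strictly increasing (slopes 6 and 3), so each is injective on its own interval.
The left piece maps (−∞, 6) onto (−∞, 50); the right piece maps [6, ∞) onto [54, ∞).
The union (−∞, 50) ∪ [54, ∞) omits the interval between 50 and 54; in particular 50 has no preimage. So ψ is not surjective.
Because the two images are disjoint, no x < 6 has ψ(x) = ψ(6), so we compute ψ⁻¹(61): 61 lies in [54, ∞), so solve 3x + 36 = 61: x = (61 − 36)/3 = 25/3.

25/3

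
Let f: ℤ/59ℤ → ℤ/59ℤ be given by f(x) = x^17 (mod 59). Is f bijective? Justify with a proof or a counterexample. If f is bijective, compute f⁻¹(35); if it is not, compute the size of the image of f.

Since 59 is prime, the nonzero elements of ℤ/59ℤ form a cyclic group of order 58.
As gcd(17, 58) = 1, raising to the 17th power is a bijection on this group: if a^17 ≡ b^17 then (ab^{−1})^17 = 1, and the only element of order dividing gcd(17, 58) = 1 is 1, so a = b.
With f(0) = 0 this makes f injective on all of ℤ/59ℤ, hence bijective (finite equal-size domain and codomain). In particular f is bijective.
Since f is bijective, we find the preimage of 35. The inverse of x ↦ x^17 on (ℤ/59ℤ)^× is x ↦ x^41, because 17·41 = 697 = 12·58 + 1 ≡ 1 (mod 58) and x^{58} = 1 for x ≠ 0 (Fermat). So f⁻¹(35) = 35^41 mod 59.
Repeated squaring mod 59: 35^1 ≡ 35, 35^2 ≡ 35² = 1225 ≡ 45, 35^4 ≡ 45² = 2025 ≡ 19, 35^8 ≡ 19² = 361 ≡ 7, 35^16 ≡ 7² = 49, 35^32 ≡ 49² = 2401 ≡ 41. Since 41 = 32 + 8 + 1, 35^41 ≡ 41·7·35: 41·7 = 287 ≡ 51, then 51·35 = 1785 ≡ 15. So 35^41 ≡ 15 (mod 59).
Hence f⁻¹(35) = 15.

15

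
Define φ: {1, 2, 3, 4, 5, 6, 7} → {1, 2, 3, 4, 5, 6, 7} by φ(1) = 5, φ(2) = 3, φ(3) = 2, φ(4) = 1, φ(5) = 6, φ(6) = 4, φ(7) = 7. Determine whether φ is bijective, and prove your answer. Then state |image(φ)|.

The values 5, 3, 2, 1, 6, 4, 7 are a permutation of {1, 2, 3, 4, 5, 6, 7}: each element appears exactly once.
So φ is injective and surjective, hence bijective.
The image of φ is {1, 2, 3, 4, 5, 6, 7}, which has 7 elements.

7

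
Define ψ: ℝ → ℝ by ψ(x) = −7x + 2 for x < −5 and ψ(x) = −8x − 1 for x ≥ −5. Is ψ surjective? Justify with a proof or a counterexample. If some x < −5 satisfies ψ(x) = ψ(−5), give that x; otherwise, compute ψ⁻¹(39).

-37/7

Both pieces are strictly decreasing (slopes −7 and −8), so each is injective on its own interval.
The left piece maps (−∞, −5) onto (37, ∞); the right piece maps [−5, ∞) onto (−∞, 39].
The union (37, ∞) ∪ (−∞, 39] covers ℝ, so ψ is surjective.
For the follow-up: the images overlap, so an x < −5 with ψ(x) = ψ(−5) exists. ψ(−5) = 39; solving −7x + 2 = 39 for x < −5 gives x = (39 − 2)/(−7) = −37/7.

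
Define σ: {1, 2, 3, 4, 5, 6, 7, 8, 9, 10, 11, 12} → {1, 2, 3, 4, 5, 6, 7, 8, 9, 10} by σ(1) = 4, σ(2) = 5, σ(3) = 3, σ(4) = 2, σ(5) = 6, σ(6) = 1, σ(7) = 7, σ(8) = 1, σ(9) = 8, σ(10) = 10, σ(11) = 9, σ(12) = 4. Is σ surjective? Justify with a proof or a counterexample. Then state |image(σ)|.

Every element of the codomain has a preimage: 1 = σ(6), 2 = σ(4), 3 = σ(3), 4 = σ(1), 5 = σ(2), 6 = σ(5), 7 = σ(7), 8 = σ(9), 9 = σ(11), 10 = σ(10).
Therefore σ is surjective.
The image of σ is {1, 2, 3, 4, 5, 6, 7, 8, 9, 10}, which has 10 elements.

10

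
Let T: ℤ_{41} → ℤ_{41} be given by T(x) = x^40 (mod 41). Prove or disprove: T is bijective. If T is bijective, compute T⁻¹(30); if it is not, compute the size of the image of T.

T(1) = 1^40 = 1.
T(2): Repeated squaring mod 41: 2^1 ≡ 2, 2^2 ≡ 2² = 4, 2^4 ≡ 4² = 16, 2^8 ≡ 16² = 256 ≡ 10, 2^16 ≡ 10² = 100 ≡ 18, 2^32 ≡ 18² = 324 ≡ 37. Since 40 = 32 + 8, 2^40 ≡ 37·10: 37·10 = 370 ≡ 1. So 2^40 ≡ 1 (mod 41).
So T(1) = T(2) = 1 while 1 ≠ 2, hence T is not injective, hence not bijective.
Since T is not bijective, we determine |image(T)|. Computing x^40 mod 41 for each x (by repeated squaring, reducing mod 41 at every step), the values T(0), T(1), …, T(40) are: 0, 1, 1, 1, 1, 1, 1, 1, 1, 1, 1, 1, 1, 1, 1, 1, 1, 1, 1, 1, 1, 1, 1, 1, 1, 1, 1, 1, 1, 1, 1, 1, 1, 1, 1, 1, 1, 1, 1, 1, 1.
The distinct values are {0, 1}; there are 2 of them.

2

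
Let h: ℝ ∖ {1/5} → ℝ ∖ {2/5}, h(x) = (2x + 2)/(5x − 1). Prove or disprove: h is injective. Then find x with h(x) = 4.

1/3

Suppose h(x_1) = h(x_2). Cross-multiplying: (2x_1 + 2)(5x_2 − 1) = (2x_2 + 2)(5x_1 − 1).
Expanding both sides and cancelling the symmetric terms leaves −12·(x_1 − x_2) = 0. Since −12 ≠ 0, x_1 = x_2. Hence h is injective.
Solving h(x) = 4: cross-multiplying gives 2x + 2 = 4(5x − 1), which rearranges to −18x = −6, so x = 1/3.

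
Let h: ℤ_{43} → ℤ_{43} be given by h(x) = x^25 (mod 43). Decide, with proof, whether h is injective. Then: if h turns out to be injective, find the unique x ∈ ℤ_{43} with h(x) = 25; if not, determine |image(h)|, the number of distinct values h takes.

9

Since 43 is prime, the nonzero elements of ℤ_{43} form a cyclic group of order 42.
As gcd(25, 42) = 1, raising to the 25th power is a bijection on this group: if x_1^25 ≡ x_2^25 then (x_1x_2^{−1})^25 = 1, and the only element of order dividing gcd(25, 42) = 1 is 1, so x_1 = x_2.
With h(0) = 0 this makes h injective on all of ℤ_{43}, hence bijective (finite equal-size domain and codomain). In particular h is injective.
Since h is injective, we find the preimage of 25. The inverse of x ↦ x^25 on (ℤ_{43})^× is x ↦ x^37, because 25·37 = 925 = 22·42 + 1 ≡ 1 (mod 42) and x^{42} = 1 for x ≠ 0 (Fermat). So h⁻¹(25) = 25^37 mod 43.
Repeated squaring mod 43: 25^1 ≡ 25, 25^2 ≡ 25² = 625 ≡ 23, 25^4 ≡ 23² = 529 ≡ 13, 25^8 ≡ 13² = 169 ≡ 40, 25^16 ≡ 40² = 1600 ≡ 9, 25^32 ≡ 9² = 81 ≡ 38. Since 37 = 32 + 4 + 1, 25^37 ≡ 38·13·25: 38·13 = 494 ≡ 21, then 21·25 = 525 ≡ 9. So 25^37 ≡ 9 (mod 43).
Hence h⁻¹(25) = 9.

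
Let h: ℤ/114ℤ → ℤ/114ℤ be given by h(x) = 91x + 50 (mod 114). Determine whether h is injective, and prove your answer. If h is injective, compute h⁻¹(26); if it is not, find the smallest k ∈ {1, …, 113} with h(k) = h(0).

6

Recall: h is injective when h(a) = h(b) forces a = b.
If h(a) = h(b), then 91a ≡ 91b (mod 114). Because gcd(91, 114) = 1, we may cancel 91 to get a ≡ b (mod 114).
So h is injective.
We now compute 91⁻¹ mod 114 explicitly. Euclid's algorithm: 114 = 1·91 + 23, 91 = 3·23 + 22, 23 = 1·22 + 1; back-substituting gives 1 = 109·91 − 87·114, so 91⁻¹ ≡ 109 (mod 114).
Since h is injective, we find h⁻¹(26): we need 91x ≡ 26 − 50 ≡ 90 (mod 114). Using 91⁻¹ = 109: x ≡ 109·90 = 9810 = 86·114 + 6, so x = 6.
Check: h(6) = 91·6 + 50 = 596 = 5·114 + 26 ≡ 26 (mod 114).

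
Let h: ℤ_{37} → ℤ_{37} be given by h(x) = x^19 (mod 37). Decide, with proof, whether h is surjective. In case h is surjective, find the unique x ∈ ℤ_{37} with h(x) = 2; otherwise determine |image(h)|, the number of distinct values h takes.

Since 37 is prime, the nonzero elements of ℤ_{37} form a cyclic group of order 36.
As gcd(19, 36) = 1, raising to the 19th power is a bijection on this group: if u^19 ≡ v^19 then (uv^{−1})^19 = 1, and the only element of order dividing gcd(19, 36) = 1 is 1, so u = v.
With h(0) = 0 this makes h injective on all of ℤ_{37}, hence bijective (finite equal-size domain and codomain). In particular h is surjective.
Since h is surjective, we find the preimage of 2. The inverse of x ↦ x^19 on (ℤ_{37})^× is x ↦ x^19, because 19·19 = 361 = 10·36 + 1 ≡ 1 (mod 36) and x^{36} = 1 for x ≠ 0 (Fermat). So h⁻¹(2) = 2^19 mod 37.
Repeated squaring mod 37: 2^1 ≡ 2, 2^2 ≡ 2² = 4, 2^4 ≡ 4² = 16, 2^8 ≡ 16² = 256 ≡ 34, 2^16 ≡ 34² = 1156 ≡ 9. Since 19 = 16 + 2 + 1, 2^19 ≡ 9·4·2: 9·4 = 36, then 36·2 = 72 ≡ 35. So 2^19 ≡ 35 (mod 37).
Hence h⁻¹(2) = 35.

35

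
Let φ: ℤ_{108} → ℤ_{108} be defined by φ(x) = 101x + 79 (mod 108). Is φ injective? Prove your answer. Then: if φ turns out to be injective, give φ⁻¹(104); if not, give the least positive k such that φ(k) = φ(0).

Recall: injectivity means: for all u, v in the domain, φ(u) = φ(v) implies u = v.
If φ(u) = φ(v), then 101u ≡ 101v (mod 108). Because gcd(101, 108) = 1, we may cancel 101 to get u ≡ v (mod 108).
Hence φ is injective.
We now compute 101⁻¹ mod 108 explicitly. Euclid's algorithm: 108 = 1·101 + 7, 101 = 14·7 + 3, 7 = 2·3 + 1; back-substituting gives 1 = 77·101 − 72·108, so 101⁻¹ ≡ 77 (mod 108).
Since φ is injective, we compute φ⁻¹(104): solve 101x + 79 ≡ 104 (mod 108), i.e. 101x ≡ 25 (mod 108).
Multiplying by 101⁻¹ = 77 gives x ≡ 77·25 = 1925 = 17·108 + 89 ≡ 89 (mod 108).
Check: φ(89) = 101·89 + 79 = 9068 = 83·108 + 104 ≡ 104 (mod 108).

89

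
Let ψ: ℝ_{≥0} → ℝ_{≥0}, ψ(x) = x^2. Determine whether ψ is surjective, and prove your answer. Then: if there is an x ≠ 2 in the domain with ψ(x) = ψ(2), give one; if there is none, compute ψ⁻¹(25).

For any y ∈ ℝ_{≥0}, x = y^{1/2} ∈ ℝ_{≥0} gives ψ(x) = y, so ψ is surjective.
Since x ↦ x^2 is strictly increasing on ℝ_{≥0}, it is injective there, so no x ≠ 2 in the domain has ψ(x) = ψ(2). We therefore compute ψ⁻¹(25) = 25^{1/2} = 5 (indeed 5^2 = 25).

5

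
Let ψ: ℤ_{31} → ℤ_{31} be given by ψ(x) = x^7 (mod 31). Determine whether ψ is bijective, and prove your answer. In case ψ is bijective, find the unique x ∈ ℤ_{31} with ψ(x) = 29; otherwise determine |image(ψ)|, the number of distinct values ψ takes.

23

Since 31 is prime, the nonzero elements of ℤ_{31} form a cyclic group of order 30.
As gcd(7, 30) = 1, raising to the 7th power is a bijection on this group: if x_1^7 ≡ x_2^7 then (x_1x_2^{−1})^7 = 1, and the only element of order dividing gcd(7, 30) = 1 is 1, so x_1 = x_2.
With ψ(0) = 0 this makes ψ injective on all of ℤ_{31}, hence bijective (finite equal-size domain and codomain). In particular ψ is bijective.
Since ψ is bijective, we find the preimage of 29. The inverse of x ↦ x^7 on (ℤ_{31})^× is x ↦ x^13, because 7·13 = 91 = 3·30 + 1 ≡ 1 (mod 30) and x^{30} = 1 for x ≠ 0 (Fermat). So ψ⁻¹(29) = 29^13 mod 31.
Repeated squaring mod 31: 29^1 ≡ 29, 29^2 ≡ 29² = 841 ≡ 4, 29^4 ≡ 4² = 16, 29^8 ≡ 16² = 256 ≡ 8. Since 13 = 8 + 4 + 1, 29^13 ≡ 8·16·29: 8·16 = 128 ≡ 4, then 4·29 = 116 ≡ 23. So 29^13 ≡ 23 (mod 31).
Hence ψ⁻¹(29) = 23.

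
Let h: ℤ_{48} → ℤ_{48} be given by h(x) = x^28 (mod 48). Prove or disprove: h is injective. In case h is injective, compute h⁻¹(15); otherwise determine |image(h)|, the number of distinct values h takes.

h(2): Repeated squaring mod 48: 2^1 ≡ 2, 2^2 ≡ 2² = 4, 2^4 ≡ 4² = 16, 2^8 ≡ 16² = 256 ≡ 16, 2^16 ≡ 16² = 256 ≡ 16. Since 28 = 16 + 8 + 4, 2^28 ≡ 16·16·16: 16·16 = 256 ≡ 16, then 16·16 = 256 ≡ 16. So 2^28 ≡ 16 (mod 48).
h(4): Repeated squaring mod 48: 4^1 ≡ 4, 4^2 ≡ 4² = 16, 4^4 ≡ 16² = 256 ≡ 16, 4^8 ≡ 16² = 256 ≡ 16, 4^16 ≡ 16² = 256 ≡ 16. Since 28 = 16 + 8 + 4, 4^28 ≡ 16·16·16: 16·16 = 256 ≡ 16, then 16·16 = 256 ≡ 16. So 4^28 ≡ 16 (mod 48).
So h(2) = h(4) = 16 while 2 ≠ 4, therefore h is not injective.
Since h is not injective, we determine |image(h)|. Computing x^28 mod 48 for each x (by repeated squaring, reducing mod 48 at every step), the values h(0), h(1), …, h(47) are: 0, 1, 16, 33, 16, 1, 0, 1, 16, 33, 16, 1, 0, 1, 16, 33, 16, 1, 0, 1, 16, 33, 16, 1, 0, 1, 16, 33, 16, 1, 0, 1, 16, 33, 16, 1, 0, 1, 16, 33, 16, 1, 0, 1, 16, 33, 16, 1.
The distinct values are {0, 1, 16, 33}; there are 4 of them.

4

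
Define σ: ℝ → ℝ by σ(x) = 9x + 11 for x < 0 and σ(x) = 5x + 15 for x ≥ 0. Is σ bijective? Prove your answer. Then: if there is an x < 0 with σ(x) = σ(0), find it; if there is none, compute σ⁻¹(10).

Both pieces are strictly increasing (slopes 9 and 5), so each is injective on its own interval.
The left piece maps (−∞, 0) onto (−∞, 11); the right piece maps [0, ∞) onto [15, ∞).
The images leave a gap (11 has no preimage), so σ is not surjective, hence not bijective.
Because the two images are disjoint, no x < 0 has σ(x) = σ(0), so we compute σ⁻¹(10): 10 lies in (−∞, 11), so solve 9x + 11 = 10: x = (10 − 11)/9 = −1/9.

-1/9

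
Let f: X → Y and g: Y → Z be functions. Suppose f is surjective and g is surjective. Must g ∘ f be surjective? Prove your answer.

surjective

Let c ∈ Z. Since g is surjective, there is b ∈ Y with g(b) = c. Since f is surjective, there is a ∈ X with f(a) = b.
Then (g ∘ f)(a) = g(b) = c. Therefore g ∘ f is surjective.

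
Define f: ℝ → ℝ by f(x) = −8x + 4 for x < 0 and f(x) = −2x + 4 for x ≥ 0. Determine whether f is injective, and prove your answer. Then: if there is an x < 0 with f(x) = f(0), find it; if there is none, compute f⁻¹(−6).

5

Both pieces are strictly decreasing (slopes −8 and −2), so each is injective on its own interval.
The left piece maps (−∞, 0) onto (4, ∞); the right piece maps [0, ∞) onto (−∞, 4].
These images are disjoint, so no value is attained by both pieces. Therefore f is injective.
Because the two images are disjoint, no x < 0 has f(x) = f(0), so we compute f⁻¹(−6): −6 lies in (−∞, 4], so solve −2x + 4 = −6: x = (−6 − 4)/(−2) = 5.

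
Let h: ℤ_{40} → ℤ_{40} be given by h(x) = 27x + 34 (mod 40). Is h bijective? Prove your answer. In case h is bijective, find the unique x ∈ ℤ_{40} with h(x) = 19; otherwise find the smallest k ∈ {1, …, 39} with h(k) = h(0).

Suppose h(u) = h(v) in ℤ_{40}. Then 27u + 34 ≡ 27v + 34 (mod 40), thus 27(u − v) ≡ 0 (mod 40).
Since gcd(27, 40) = 1, 27 is invertible modulo 40, so u − v ≡ 0 (mod 40), i.e. u = v.
We now compute 27⁻¹ mod 40 explicitly. Euclid's algorithm: 40 = 1·27 + 13, 27 = 2·13 + 1; back-substituting gives 1 = 3·27 − 2·40, so 27⁻¹ ≡ 3 (mod 40).
For any y ∈ ℤ_{40}, x = 3(y − 34) mod 40 satisfies h(x) = 27·3(y − 34) + 34 ≡ y (since 27·3 ≡ 1 mod 40). So every y has a preimage.
Hence h is bijective.
Since h is bijective, we compute h⁻¹(19): solve 27x + 34 ≡ 19 (mod 40), i.e. 27x ≡ 25 (mod 40).
Multiplying by 27⁻¹ = 3 gives x ≡ 3·25 = 75 = 1·40 + 35 ≡ 35 (mod 40).
Check: h(35) = 27·35 + 34 = 979 = 24·40 + 19 ≡ 19 (mod 40).

35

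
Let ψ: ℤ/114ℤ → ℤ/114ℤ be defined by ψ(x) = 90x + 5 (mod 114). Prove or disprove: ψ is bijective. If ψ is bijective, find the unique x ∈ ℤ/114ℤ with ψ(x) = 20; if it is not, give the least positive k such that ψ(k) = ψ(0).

19

We have gcd(90, 114) = 6 > 1. Taking x_1 = 0 and x_2 = 19: ψ(0) = 5 and ψ(19) = 90·19 + 5 = 1715 ≡ 5 (mod 114).
So ψ(0) = ψ(19) while 0 ≠ 19, thus ψ is not injective, hence not bijective.
Since ψ is not bijective, we find the least positive k with ψ(k) = ψ(0): this means 90k ≡ 0 (mod 114), i.e. 114 ∣ 90k. Since gcd(90, 114) = 6, dividing through by 6 this holds exactly when 19 ∣ 15k, and as gcd(15, 19) = 1, exactly when 19 ∣ k.
The smallest positive such k is 19.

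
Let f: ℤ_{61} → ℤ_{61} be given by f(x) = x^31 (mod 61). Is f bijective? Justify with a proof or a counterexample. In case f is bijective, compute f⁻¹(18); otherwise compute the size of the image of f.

Since 61 is prime, the nonzero elements of ℤ_{61} form a cyclic group of order 60.
As gcd(31, 60) = 1, raising to the 31st power is a bijection on this group: if x_1^31 ≡ x_2^31 then (x_1x_2^{−1})^31 = 1, and the only element of order dividing gcd(31, 60) = 1 is 1, so x_1 = x_2.
With f(0) = 0 this makes f injective on all of ℤ_{61}, hence bijective (finite equal-size domain and codomain). In particular f is bijective.
Since f is bijective, we find the preimage of 18. The inverse of x ↦ x^31 on (ℤ_{61})^× is x ↦ x^31, because 31·31 = 961 = 16·60 + 1 ≡ 1 (mod 60) and x^{60} = 1 for x ≠ 0 (Fermat). So f⁻¹(18) = 18^31 mod 61.
Repeated squaring mod 61: 18^1 ≡ 18, 18^2 ≡ 18² = 324 ≡ 19, 18^4 ≡ 19² = 361 ≡ 56, 18^8 ≡ 56² = 3136 ≡ 25, 18^16 ≡ 25² = 625 ≡ 15. Since 31 = 16 + 8 + 4 + 2 + 1, 18^31 ≡ 15·25·56·19·18: 15·25 = 375 ≡ 9, then 9·56 = 504 ≡ 16, then 16·19 = 304 ≡ 60, then 60·18 = 1080 ≡ 43. So 18^31 ≡ 43 (mod 61).
Hence f⁻¹(18) = 43.

43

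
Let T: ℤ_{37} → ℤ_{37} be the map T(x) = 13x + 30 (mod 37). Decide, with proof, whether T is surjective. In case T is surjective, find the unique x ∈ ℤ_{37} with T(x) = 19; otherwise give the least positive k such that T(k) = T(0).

2

Since gcd(13, 37) = 1, 13 is invertible modulo 37. Euclid's algorithm: 37 = 2·13 + 11, 13 = 1·11 + 2, 11 = 5·2 + 1; back-substituting gives 1 = 20·13 − 7·37, so 13⁻¹ ≡ 20 (mod 37).
Then y ↦ 20(y − 30) is a two-sided inverse to T, so every y ∈ ℤ_{37} has a preimage.
Thus T is surjective.
Since T is surjective, we compute T⁻¹(19): solve 13x + 30 ≡ 19 (mod 37), i.e. 13x ≡ 26 (mod 37).
Multiplying by 13⁻¹ = 20 gives x ≡ 20·26 = 520 = 14·37 + 2 ≡ 2 (mod 37).
Check: T(2) = 13·2 + 30 = 56 = 1·37 + 19 ≡ 19 (mod 37).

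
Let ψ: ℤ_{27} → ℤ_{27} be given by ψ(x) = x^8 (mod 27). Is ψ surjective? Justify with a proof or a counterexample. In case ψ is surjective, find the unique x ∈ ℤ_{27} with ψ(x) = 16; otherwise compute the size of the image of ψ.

10

ψ(0) = 0^8 = 0.
ψ(3): Repeated squaring mod 27: 3^1 ≡ 3, 3^2 ≡ 3² = 9, 3^4 ≡ 9² = 81 ≡ 0, 3^8 ≡ 0² = 0. So 3^8 ≡ 0 (mod 27).
So ψ(0) = ψ(3) = 0 while 0 ≠ 3, thus ψ is not injective.
A non-injective map from the 27-element set ℤ_{27} to itself takes at most 26 distinct values, so it cannot be surjective. So ψ is not surjective.
Since ψ is not surjective, we determine |image(ψ)|. Computing x^8 mod 27 for each x (by repeated squaring, reducing mod 27 at every step), the values ψ(0), ψ(1), …, ψ(26) are: 0, 1, 13, 0, 7, 16, 0, 4, 10, 0, 19, 22, 0, 25, 25, 0, 22, 19, 0, 10, 4, 0, 16, 7, 0, 13, 1.
The distinct values are {0, 1, 4, 7, 10, 13, 16, 19, 22, 25}; there are 10 of them.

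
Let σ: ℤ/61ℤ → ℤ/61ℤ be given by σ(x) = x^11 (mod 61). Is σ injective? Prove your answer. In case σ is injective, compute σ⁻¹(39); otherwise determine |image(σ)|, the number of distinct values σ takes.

19

Since 61 is prime, the nonzero elements of ℤ/61ℤ form a cyclic group of order 60.
As gcd(11, 60) = 1, raising to the 11th power is a bijection on this group: if s^11 ≡ t^11 then (st^{−1})^11 = 1, and the only element of order dividing gcd(11, 60) = 1 is 1, so s = t.
With σ(0) = 0 this makes σ injective on all of ℤ/61ℤ, hence bijective (finite equal-size domain and codomain). In particular σ is injective.
Since σ is injective, we find the preimage of 39. The inverse of x ↦ x^11 on (ℤ/61ℤ)^× is x ↦ x^11, because 11·11 = 121 = 2·60 + 1 ≡ 1 (mod 60) and x^{60} = 1 for x ≠ 0 (Fermat). So σ⁻¹(39) = 39^11 mod 61.
Repeated squaring mod 61: 39^1 ≡ 39, 39^2 ≡ 39² = 1521 ≡ 57, 39^4 ≡ 57² = 3249 ≡ 16, 39^8 ≡ 16² = 256 ≡ 12. Since 11 = 8 + 2 + 1, 39^11 ≡ 12·57·39: 12·57 = 684 ≡ 13, then 13·39 = 507 ≡ 19. So 39^11 ≡ 19 (mod 61).
Hence σ⁻¹(39) = 19.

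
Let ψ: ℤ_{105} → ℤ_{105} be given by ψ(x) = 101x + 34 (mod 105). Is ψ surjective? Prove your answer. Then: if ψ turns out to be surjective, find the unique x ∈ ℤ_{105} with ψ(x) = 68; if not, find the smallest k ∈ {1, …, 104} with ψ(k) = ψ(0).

44

Recall: surjectivity means every element of the codomain has a preimage under ψ.
Since gcd(101, 105) = 1, 101 is invertible modulo 105. Euclid's algorithm: 105 = 1·101 + 4, 101 = 25·4 + 1; back-substituting gives 1 = 26·101 − 25·105, so 101⁻¹ ≡ 26 (mod 105).
For any y ∈ ℤ_{105}, x = 26(y − 34) mod 105 satisfies ψ(x) = 101·26(y − 34) + 34 ≡ y (since 101·26 ≡ 1 mod 105). So every y has a preimage.
Hence ψ is surjective.
Since ψ is surjective, we compute ψ⁻¹(68): solve 101x + 34 ≡ 68 (mod 105), i.e. 101x ≡ 34 (mod 105).
Multiplying by 101⁻¹ = 26 gives x ≡ 26·34 = 884 = 8·105 + 44 ≡ 44 (mod 105).
Check: ψ(44) = 101·44 + 34 = 4478 = 42·105 + 68 ≡ 68 (mod 105).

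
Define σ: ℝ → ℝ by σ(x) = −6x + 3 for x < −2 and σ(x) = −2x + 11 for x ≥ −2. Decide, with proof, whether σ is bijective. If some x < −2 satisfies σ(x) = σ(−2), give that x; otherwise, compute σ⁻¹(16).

Both pieces are strictly decreasing (slopes −6 and −2), so each is injective on its own interval.
The left piece maps (−∞, −2) onto (15, ∞); the right piece maps [−2, ∞) onto (−∞, 15].
Since 15 = 15, the images partition ℝ: σ is injective and surjective, hence bijective.
Because the two images are disjoint, no x < −2 has σ(x) = σ(−2), so we compute σ⁻¹(16): 16 lies in (15, ∞), so solve −6x + 3 = 16: x = (16 − 3)/(−6) = −13/6.

-13/6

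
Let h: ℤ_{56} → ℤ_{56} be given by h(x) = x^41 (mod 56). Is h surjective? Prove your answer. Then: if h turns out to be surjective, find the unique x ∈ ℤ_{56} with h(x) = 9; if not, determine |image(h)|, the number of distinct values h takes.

h(0) = 0^41 = 0.
h(14): Repeated squaring mod 56: 14^1 ≡ 14, 14^2 ≡ 14² = 196 ≡ 28, 14^4 ≡ 28² = 784 ≡ 0, 14^8 ≡ 0² = 0, 14^16 ≡ 0² = 0, 14^32 ≡ 0² = 0. Since 41 = 32 + 8 + 1, 14^41 ≡ 0·0·14: 0·0 = 0, then 0·14 = 0. So 14^41 ≡ 0 (mod 56).
So h(0) = h(14) = 0 while 0 ≠ 14, therefore h is not injective.
A non-injective map from the 56-element set ℤ_{56} to itself takes at most 55 distinct values, so it cannot be surjective. Hence h is not surjective.
Since h is not surjective, we determine |image(h)|. Computing x^41 mod 56 for each x (by repeated squaring, reducing mod 56 at every step), the values h(0), h(1), …, h(55) are: 0, 1, 32, 19, 16, 45, 48, 7, 8, 25, 40, 51, 24, 13, 0, 15, 32, 33, 16, 3, 48, 21, 8, 39, 40, 9, 24, 27, 0, 29, 32, 47, 16, 17, 48, 35, 8, 53, 40, 23, 24, 41, 0, 43, 32, 5, 16, 31, 48, 49, 8, 11, 40, 37, 24, 55.
The distinct values are {0, 1, 3, 5, 7, 8, 9, 11, 13, 15, 16, 17, 19, 21, 23, 24, 25, 27, 29, 31, 32, 33, 35, 37, 39, 40, 41, 43, 45, 47, 48, 49, 51, 53, 55}; there are 35 of them.

35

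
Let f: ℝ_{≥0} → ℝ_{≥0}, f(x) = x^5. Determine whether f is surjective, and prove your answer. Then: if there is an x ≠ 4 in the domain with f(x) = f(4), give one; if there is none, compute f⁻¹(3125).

5

For any y ∈ ℝ_{≥0}, x = y^{1/5} ∈ ℝ_{≥0} gives f(x) = y, so f is surjective.
Since x ↦ x^5 is strictly increasing on ℝ_{≥0}, it is injective there, so no x ≠ 4 in the domain has f(x) = f(4). We therefore compute f⁻¹(3125) = 3125^{1/5} = 5 (indeed 5^5 = 3125).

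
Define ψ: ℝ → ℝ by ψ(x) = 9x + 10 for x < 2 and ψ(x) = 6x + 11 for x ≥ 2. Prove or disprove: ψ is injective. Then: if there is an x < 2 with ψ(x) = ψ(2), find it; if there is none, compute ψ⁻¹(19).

13/9

Both pieces are strictly increasing (slopes 9 and 6), so each is injective on its own interval.
The left piece maps (−∞, 2) onto (−∞, 28); the right piece maps [2, ∞) onto [23, ∞).
These images overlap. In particular ψ(2) = 23 (right piece), and solving 9x + 10 = 23 on the left piece gives x = 13/9 < 2.
So ψ(13/9) = ψ(2) with 13/9 ≠ 2, and ψ is not injective. This x = 13/9 is the requested value below 2.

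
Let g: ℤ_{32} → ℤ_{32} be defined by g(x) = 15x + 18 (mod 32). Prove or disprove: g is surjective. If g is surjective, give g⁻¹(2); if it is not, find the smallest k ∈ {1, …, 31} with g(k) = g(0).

16

Since gcd(15, 32) = 1, 15 is invertible modulo 32. Euclid's algorithm: 32 = 2·15 + 2, 15 = 7·2 + 1; back-substituting gives 1 = 15·15 − 7·32, so 15⁻¹ ≡ 15 (mod 32).
Then y ↦ 15(y − 18) is a two-sided inverse to g, so every y ∈ ℤ_{32} has a preimage.
Hence g is surjective.
Since g is surjective, we find g⁻¹(2): we need 15x ≡ 2 − 18 ≡ 16 (mod 32). Using 15⁻¹ = 15: x ≡ 15·16 = 240 = 7·32 + 16, so x = 16.
Check: g(16) = 15·16 + 18 = 258 = 8·32 + 2 ≡ 2 (mod 32).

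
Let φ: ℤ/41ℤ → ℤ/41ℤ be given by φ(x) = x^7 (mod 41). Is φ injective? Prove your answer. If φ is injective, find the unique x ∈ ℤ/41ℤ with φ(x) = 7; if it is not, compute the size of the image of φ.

26

Since 41 is prime, the nonzero elements of ℤ/41ℤ form a cyclic group of order 40.
As gcd(7, 40) = 1, raising to the 7th power is a bijection on this group: if a^7 ≡ b^7 then (ab^{−1})^7 = 1, and the only element of order dividing gcd(7, 40) = 1 is 1, so a = b.
With φ(0) = 0 this makes φ injective on all of ℤ/41ℤ, hence bijective (finite equal-size domain and codomain). In particular φ is injective.
Since φ is injective, we find the preimage of 7. The inverse of x ↦ x^7 on (ℤ/41ℤ)^× is x ↦ x^23, because 7·23 = 161 = 4·40 + 1 ≡ 1 (mod 40) and x^{40} = 1 for x ≠ 0 (Fermat). So φ⁻¹(7) = 7^23 mod 41.
Repeated squaring mod 41: 7^1 ≡ 7, 7^2 ≡ 7² = 49 ≡ 8, 7^4 ≡ 8² = 64 ≡ 23, 7^8 ≡ 23² = 529 ≡ 37, 7^16 ≡ 37² = 1369 ≡ 16. Since 23 = 16 + 4 + 2 + 1, 7^23 ≡ 16·23·8·7: 16·23 = 368 ≡ 40, then 40·8 = 320 ≡ 33, then 33·7 = 231 ≡ 26. So 7^23 ≡ 26 (mod 41).
Hence φ⁻¹(7) = 26.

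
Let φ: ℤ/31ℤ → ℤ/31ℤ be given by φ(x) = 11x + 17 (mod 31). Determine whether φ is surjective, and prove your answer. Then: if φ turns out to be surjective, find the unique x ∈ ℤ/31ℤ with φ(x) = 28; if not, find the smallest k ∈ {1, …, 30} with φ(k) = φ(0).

1

Recall: φ is surjective if every y in the codomain equals φ(x) for some x in the domain.
Since gcd(11, 31) = 1, 11 is invertible modulo 31. Euclid's algorithm: 31 = 2·11 + 9, 11 = 1·9 + 2, 9 = 4·2 + 1; back-substituting gives 1 = 17·11 − 6·31, so 11⁻¹ ≡ 17 (mod 31).
Then y ↦ 17(y − 17) is a two-sided inverse to φ, so every y ∈ ℤ/31ℤ has a preimage.
So φ is surjective.
Since φ is surjective, we find φ⁻¹(28): we need 11x ≡ 28 − 17 ≡ 11 (mod 31). Using 11⁻¹ = 17: x ≡ 17·11 = 187 = 6·31 + 1, so x = 1.
Check: φ(1) = 11·1 + 17 = 28 ≡ 28 (mod 31).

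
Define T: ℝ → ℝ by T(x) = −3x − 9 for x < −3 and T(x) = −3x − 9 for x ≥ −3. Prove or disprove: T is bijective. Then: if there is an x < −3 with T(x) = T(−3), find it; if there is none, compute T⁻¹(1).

-10/3

Both pieces are strictly decreasing (slopes −3 and −3), so each is injective on its own interval.
The left piece maps (−∞, −3) onto (0, ∞); the right piece maps [−3, ∞) onto (−∞, 0].
Since 0 = 0, the images partition ℝ: T is injective and surjective, hence bijective.
Because the two images are disjoint, no x < −3 has T(x) = T(−3), so we compute T⁻¹(1): 1 lies in (0, ∞), so solve −3x − 9 = 1: x = (1 + 9)/(−3) = −10/3.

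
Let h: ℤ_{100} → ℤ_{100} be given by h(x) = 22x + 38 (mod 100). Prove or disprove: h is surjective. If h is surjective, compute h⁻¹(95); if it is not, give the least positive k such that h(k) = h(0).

50

Since gcd(22, 100) = 2, we have 22x ≡ 0 (mod 2) for all x, so h(x) ≡ 0 (mod 2).
But 1 ≢ 0 (mod 2), so 1 ∈ ℤ_{100} has no preimage. Therefore h is not surjective.
Since h is not surjective, we find the least positive k with h(k) = h(0): this means 22k ≡ 0 (mod 100), i.e. 100 ∣ 22k. Since gcd(22, 100) = 2, dividing through by 2 this holds exactly when 50 ∣ 11k, and as gcd(11, 50) = 1, exactly when 50 ∣ k.
The smallest positive such k is 50.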